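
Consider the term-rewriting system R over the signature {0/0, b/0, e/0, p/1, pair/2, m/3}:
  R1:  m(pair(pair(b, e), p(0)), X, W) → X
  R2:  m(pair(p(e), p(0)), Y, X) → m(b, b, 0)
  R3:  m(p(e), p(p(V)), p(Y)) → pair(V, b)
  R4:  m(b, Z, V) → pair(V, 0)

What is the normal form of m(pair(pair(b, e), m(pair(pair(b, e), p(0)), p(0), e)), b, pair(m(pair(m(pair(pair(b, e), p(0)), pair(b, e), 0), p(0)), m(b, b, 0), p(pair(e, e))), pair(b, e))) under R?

b

1. m(pair(pair(b, e), m(pair(pair(b, e), p(0)), p(0), e)), b, pair(m(pair(m(pair(pair(b, e), p(0)), pair(b, e), 0), p(0)), m(b, b, 0), p(pair(e, e))), pair(b, e)))  →  m(pair(pair(b, e), p(0)), b, pair(m(pair(m(pair(pair(b, e), p(0)), pair(b, e), 0), p(0)), m(b, b, 0), p(pair(e, e))), pair(b, e)))   [R1 at 1.2]
2. m(pair(pair(b, e), p(0)), b, pair(m(pair(m(pair(pair(b, e), p(0)), pair(b, e), 0), p(0)), m(b, b, 0), p(pair(e, e))), pair(b, e)))  →  b   [R1 at ε]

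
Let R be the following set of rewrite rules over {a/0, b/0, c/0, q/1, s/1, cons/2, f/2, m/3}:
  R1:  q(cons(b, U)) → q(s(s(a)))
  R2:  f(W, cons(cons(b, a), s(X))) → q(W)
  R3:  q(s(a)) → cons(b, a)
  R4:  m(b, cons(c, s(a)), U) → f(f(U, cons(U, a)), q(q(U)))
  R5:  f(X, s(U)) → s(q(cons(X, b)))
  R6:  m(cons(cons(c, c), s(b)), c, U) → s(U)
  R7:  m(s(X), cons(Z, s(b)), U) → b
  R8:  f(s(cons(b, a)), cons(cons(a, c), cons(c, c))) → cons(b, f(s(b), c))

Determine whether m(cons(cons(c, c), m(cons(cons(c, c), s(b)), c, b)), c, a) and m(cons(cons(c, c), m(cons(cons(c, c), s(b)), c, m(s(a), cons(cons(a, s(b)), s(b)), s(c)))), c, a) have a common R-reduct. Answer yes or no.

Reduce t₁ = m(cons(cons(c, c), m(cons(cons(c, c), s(b)), c, b)), c, a):
1. m(cons(cons(c, c), m(cons(cons(c, c), s(b)), c, b)), c, a)  →  m(cons(cons(c, c), s(b)), c, a)   [R6 at 1.2]
2. m(cons(cons(c, c), s(b)), c, a)  →  s(a)   [R6 at ε]

Reduce t₂ = m(cons(cons(c, c), m(cons(cons(c, c), s(b)), c, m(s(a), cons(cons(a, s(b)), s(b)), s(c)))), c, a):
1. m(cons(cons(c, c), m(cons(cons(c, c), s(b)), c, m(s(a), cons(cons(a, s(b)), s(b)), s(c)))), c, a)  →  m(cons(cons(c, c), s(m(s(a), cons(cons(a, s(b)), s(b)), s(c)))), c, a)   [R6 at 1.2]
2. m(cons(cons(c, c), s(m(s(a), cons(cons(a, s(b)), s(b)), s(c)))), c, a)  →  m(cons(cons(c, c), s(b)), c, a)   [R7 at 1.2.1]
3. m(cons(cons(c, c), s(b)), c, a)  →  s(a)   [R6 at ε]

yes — NF(t₁) = s(a), NF(t₂) = s(a)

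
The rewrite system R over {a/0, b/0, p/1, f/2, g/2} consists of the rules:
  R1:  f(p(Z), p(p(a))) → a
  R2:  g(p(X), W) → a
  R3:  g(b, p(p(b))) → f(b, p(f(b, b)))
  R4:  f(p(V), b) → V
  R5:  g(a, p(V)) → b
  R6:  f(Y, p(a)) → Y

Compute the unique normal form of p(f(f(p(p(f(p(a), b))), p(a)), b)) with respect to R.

1. p(f(f(p(p(f(p(a), b))), p(a)), b))  →  p(f(p(p(f(p(a), b))), b))   [R6 at 1.1]
2. p(f(p(p(f(p(a), b))), b))  →  p(p(f(p(a), b)))   [R4 at 1]
3. p(p(f(p(a), b)))  →  p(p(a))   [R4 at 1.1]

p(p(a))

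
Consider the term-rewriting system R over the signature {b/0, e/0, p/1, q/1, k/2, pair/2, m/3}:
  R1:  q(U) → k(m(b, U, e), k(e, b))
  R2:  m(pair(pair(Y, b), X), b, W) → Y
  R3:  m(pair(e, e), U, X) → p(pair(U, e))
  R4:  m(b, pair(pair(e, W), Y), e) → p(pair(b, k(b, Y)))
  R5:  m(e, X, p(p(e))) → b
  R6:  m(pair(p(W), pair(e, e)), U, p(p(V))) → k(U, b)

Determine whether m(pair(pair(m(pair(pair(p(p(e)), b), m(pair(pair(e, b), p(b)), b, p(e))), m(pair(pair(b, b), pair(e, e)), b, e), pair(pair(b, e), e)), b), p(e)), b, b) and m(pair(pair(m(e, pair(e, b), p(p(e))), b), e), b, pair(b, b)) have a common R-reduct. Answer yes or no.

no — NF(t₁) = p(p(e)), NF(t₂) = b

Reduce t₁ = m(pair(pair(m(pair(pair(p(p(e)), b), m(pair(pair(e, b), p(b)), b, p(e))), m(pair(pair(b, b), pair(e, e)), b, e), pair(pair(b, e), e)), b), p(e)), b, b):
1. m(pair(pair(m(pair(pair(p(p(e)), b), m(pair(pair(e, b), p(b)), b, p(e))), m(pair(pair(b, b), pair(e, e)), b, e), pair(pair(b, e), e)), b), p(e)), b, b)  →  m(pair(pair(p(p(e)), b), m(pair(pair(e, b), p(b)), b, p(e))), m(pair(pair(b, b), pair(e, e)), b, e), pair(pair(b, e), e))   [R2 at ε]
2. m(pair(pair(p(p(e)), b), m(pair(pair(e, b), p(b)), b, p(e))), m(pair(pair(b, b), pair(e, e)), b, e), pair(pair(b, e), e))  →  m(pair(pair(p(p(e)), b), e), m(pair(pair(b, b), pair(e, e)), b, e), pair(pair(b, e), e))   [R2 at 1.2]
3. m(pair(pair(p(p(e)), b), e), m(pair(pair(b, b), pair(e, e)), b, e), pair(pair(b, e), e))  →  m(pair(pair(p(p(e)), b), e), b, pair(pair(b, e), e))   [R2 at 2]
4. m(pair(pair(p(p(e)), b), e), b, pair(pair(b, e), e))  →  p(p(e))   [R2 at ε]

Reduce t₂ = m(pair(pair(m(e, pair(e, b), p(p(e))), b), e), b, pair(b, b)):
1. m(pair(pair(m(e, pair(e, b), p(p(e))), b), e), b, pair(b, b))  →  m(e, pair(e, b), p(p(e)))   [R2 at ε]
2. m(e, pair(e, b), p(p(e)))  →  b   [R5 at ε]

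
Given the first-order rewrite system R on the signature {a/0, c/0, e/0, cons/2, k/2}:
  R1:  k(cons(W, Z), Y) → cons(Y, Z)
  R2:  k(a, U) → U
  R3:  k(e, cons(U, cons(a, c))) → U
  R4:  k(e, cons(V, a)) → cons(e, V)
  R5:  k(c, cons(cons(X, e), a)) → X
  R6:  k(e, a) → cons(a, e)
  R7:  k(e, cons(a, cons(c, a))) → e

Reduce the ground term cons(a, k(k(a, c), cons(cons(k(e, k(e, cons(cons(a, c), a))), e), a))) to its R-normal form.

1. cons(a, k(k(a, c), cons(cons(k(e, k(e, cons(cons(a, c), a))), e), a)))  →  cons(a, k(c, cons(cons(k(e, k(e, cons(cons(a, c), a))), e), a)))   [R2 at 2.1]
2. cons(a, k(c, cons(cons(k(e, k(e, cons(cons(a, c), a))), e), a)))  →  cons(a, k(e, k(e, cons(cons(a, c), a))))   [R5 at 2]
3. cons(a, k(e, k(e, cons(cons(a, c), a))))  →  cons(a, k(e, cons(e, cons(a, c))))   [R4 at 2.2]
4. cons(a, k(e, cons(e, cons(a, c))))  →  cons(a, e)   [R3 at 2]

cons(a, e)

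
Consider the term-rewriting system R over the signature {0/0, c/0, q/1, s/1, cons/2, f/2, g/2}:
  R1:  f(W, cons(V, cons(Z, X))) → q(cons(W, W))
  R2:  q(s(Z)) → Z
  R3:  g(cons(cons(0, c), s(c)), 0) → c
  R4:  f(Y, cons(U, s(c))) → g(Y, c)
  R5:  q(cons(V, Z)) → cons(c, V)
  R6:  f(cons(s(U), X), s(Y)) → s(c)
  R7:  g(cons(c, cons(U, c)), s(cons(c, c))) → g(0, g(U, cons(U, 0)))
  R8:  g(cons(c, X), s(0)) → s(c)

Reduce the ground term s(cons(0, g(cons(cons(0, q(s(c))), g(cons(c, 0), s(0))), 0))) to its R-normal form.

1. s(cons(0, g(cons(cons(0, q(s(c))), g(cons(c, 0), s(0))), 0)))  →  s(cons(0, g(cons(cons(0, c), g(cons(c, 0), s(0))), 0)))   [R2 at 1.2.1.1.2]
2. s(cons(0, g(cons(cons(0, c), g(cons(c, 0), s(0))), 0)))  →  s(cons(0, g(cons(cons(0, c), s(c)), 0)))   [R8 at 1.2.1.2]
3. s(cons(0, g(cons(cons(0, c), s(c)), 0)))  →  s(cons(0, c))   [R3 at 1.2]

s(cons(0, c))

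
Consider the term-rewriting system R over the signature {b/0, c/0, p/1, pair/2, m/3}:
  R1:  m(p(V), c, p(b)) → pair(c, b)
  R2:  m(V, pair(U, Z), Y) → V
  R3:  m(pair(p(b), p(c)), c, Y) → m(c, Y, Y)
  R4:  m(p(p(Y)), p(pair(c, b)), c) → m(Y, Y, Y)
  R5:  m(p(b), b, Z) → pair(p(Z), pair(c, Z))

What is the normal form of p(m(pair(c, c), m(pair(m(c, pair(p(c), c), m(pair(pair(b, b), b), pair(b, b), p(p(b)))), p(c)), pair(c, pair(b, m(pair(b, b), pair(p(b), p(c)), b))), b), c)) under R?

1. p(m(pair(c, c), m(pair(m(c, pair(p(c), c), m(pair(pair(b, b), b), pair(b, b), p(p(b)))), p(c)), pair(c, pair(b, m(pair(b, b), pair(p(b), p(c)), b))), b), c))  →  p(m(pair(c, c), pair(m(c, pair(p(c), c), m(pair(pair(b, b), b), pair(b, b), p(p(b)))), p(c)), c))   [R2 at 1.2]
2. p(m(pair(c, c), pair(m(c, pair(p(c), c), m(pair(pair(b, b), b), pair(b, b), p(p(b)))), p(c)), c))  →  p(pair(c, c))   [R2 at 1]

p(pair(c, c))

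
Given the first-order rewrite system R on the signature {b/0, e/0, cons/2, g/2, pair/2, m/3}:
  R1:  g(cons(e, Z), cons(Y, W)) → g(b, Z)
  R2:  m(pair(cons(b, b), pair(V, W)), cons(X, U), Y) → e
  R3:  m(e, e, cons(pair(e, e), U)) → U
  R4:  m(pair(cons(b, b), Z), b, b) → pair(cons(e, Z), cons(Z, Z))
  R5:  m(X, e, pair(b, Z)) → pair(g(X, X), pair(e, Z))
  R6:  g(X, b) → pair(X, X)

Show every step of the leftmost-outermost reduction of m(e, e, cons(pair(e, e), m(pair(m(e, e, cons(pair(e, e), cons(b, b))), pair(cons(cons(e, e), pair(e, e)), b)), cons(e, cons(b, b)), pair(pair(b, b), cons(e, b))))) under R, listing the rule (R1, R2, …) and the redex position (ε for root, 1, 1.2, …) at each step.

1. m(e, e, cons(pair(e, e), m(pair(m(e, e, cons(pair(e, e), cons(b, b))), pair(cons(cons(e, e), pair(e, e)), b)), cons(e, cons(b, b)), pair(pair(b, b), cons(e, b)))))  →  m(pair(m(e, e, cons(pair(e, e), cons(b, b))), pair(cons(cons(e, e), pair(e, e)), b)), cons(e, cons(b, b)), pair(pair(b, b), cons(e, b)))   [R3 at ε]
2. m(pair(m(e, e, cons(pair(e, e), cons(b, b))), pair(cons(cons(e, e), pair(e, e)), b)), cons(e, cons(b, b)), pair(pair(b, b), cons(e, b)))  →  m(pair(cons(b, b), pair(cons(cons(e, e), pair(e, e)), b)), cons(e, cons(b, b)), pair(pair(b, b), cons(e, b)))   [R3 at 1.1]
3. m(pair(cons(b, b), pair(cons(cons(e, e), pair(e, e)), b)), cons(e, cons(b, b)), pair(pair(b, b), cons(e, b)))  →  e   [R2 at ε]

e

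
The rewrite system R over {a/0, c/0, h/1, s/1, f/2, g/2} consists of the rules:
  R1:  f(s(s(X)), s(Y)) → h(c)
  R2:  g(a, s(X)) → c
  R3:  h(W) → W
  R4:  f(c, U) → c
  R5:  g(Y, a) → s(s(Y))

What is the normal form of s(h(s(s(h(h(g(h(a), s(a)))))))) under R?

1. s(h(s(s(h(h(g(h(a), s(a))))))))  →  s(s(s(h(h(g(h(a), s(a)))))))   [R3 at 1]
2. s(s(s(h(h(g(h(a), s(a)))))))  →  s(s(s(h(g(h(a), s(a))))))   [R3 at 1.1.1]
3. s(s(s(h(g(h(a), s(a))))))  →  s(s(s(g(h(a), s(a)))))   [R3 at 1.1.1]
4. s(s(s(g(h(a), s(a)))))  →  s(s(s(g(a, s(a)))))   [R3 at 1.1.1.1]
5. s(s(s(g(a, s(a)))))  →  s(s(s(c)))   [R2 at 1.1.1]

s(s(s(c)))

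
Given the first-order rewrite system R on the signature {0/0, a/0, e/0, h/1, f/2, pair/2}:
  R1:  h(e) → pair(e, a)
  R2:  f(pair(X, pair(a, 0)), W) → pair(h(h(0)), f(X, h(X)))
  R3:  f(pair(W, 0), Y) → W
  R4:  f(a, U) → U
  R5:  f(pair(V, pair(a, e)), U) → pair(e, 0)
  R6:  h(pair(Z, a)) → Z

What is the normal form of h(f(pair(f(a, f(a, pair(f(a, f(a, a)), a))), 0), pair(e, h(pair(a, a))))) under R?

a

1. h(f(pair(f(a, f(a, pair(f(a, f(a, a)), a))), 0), pair(e, h(pair(a, a)))))  →  h(f(a, f(a, pair(f(a, f(a, a)), a))))   [R3 at 1]
2. h(f(a, f(a, pair(f(a, f(a, a)), a))))  →  h(f(a, pair(f(a, f(a, a)), a)))   [R4 at 1]
3. h(f(a, pair(f(a, f(a, a)), a)))  →  h(pair(f(a, f(a, a)), a))   [R4 at 1]
4. h(pair(f(a, f(a, a)), a))  →  f(a, f(a, a))   [R6 at ε]
5. f(a, f(a, a))  →  f(a, a)   [R4 at ε]
6. f(a, a)  →  a   [R4 at ε]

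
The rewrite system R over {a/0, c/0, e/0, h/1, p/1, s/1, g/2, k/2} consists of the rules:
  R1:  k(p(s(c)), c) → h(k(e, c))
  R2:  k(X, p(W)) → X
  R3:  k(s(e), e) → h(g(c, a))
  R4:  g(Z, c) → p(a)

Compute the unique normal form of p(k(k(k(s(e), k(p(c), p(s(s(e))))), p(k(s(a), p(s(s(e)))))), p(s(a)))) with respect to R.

p(s(e))

1. p(k(k(k(s(e), k(p(c), p(s(s(e))))), p(k(s(a), p(s(s(e)))))), p(s(a))))  →  p(k(k(s(e), k(p(c), p(s(s(e))))), p(k(s(a), p(s(s(e)))))))   [R2 at 1]
2. p(k(k(s(e), k(p(c), p(s(s(e))))), p(k(s(a), p(s(s(e)))))))  →  p(k(s(e), k(p(c), p(s(s(e))))))   [R2 at 1]
3. p(k(s(e), k(p(c), p(s(s(e))))))  →  p(k(s(e), p(c)))   [R2 at 1.2]
4. p(k(s(e), p(c)))  →  p(s(e))   [R2 at 1]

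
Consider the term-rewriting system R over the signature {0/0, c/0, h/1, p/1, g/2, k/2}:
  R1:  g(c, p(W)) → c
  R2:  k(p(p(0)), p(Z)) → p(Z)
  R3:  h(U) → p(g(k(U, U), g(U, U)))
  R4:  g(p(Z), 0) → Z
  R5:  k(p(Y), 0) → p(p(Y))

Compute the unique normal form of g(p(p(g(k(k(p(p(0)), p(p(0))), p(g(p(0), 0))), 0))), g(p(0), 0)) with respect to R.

1. g(p(p(g(k(k(p(p(0)), p(p(0))), p(g(p(0), 0))), 0))), g(p(0), 0))  →  g(p(p(g(k(p(p(0)), p(g(p(0), 0))), 0))), g(p(0), 0))   [R2 at 1.1.1.1.1]
2. g(p(p(g(k(p(p(0)), p(g(p(0), 0))), 0))), g(p(0), 0))  →  g(p(p(g(p(g(p(0), 0)), 0))), g(p(0), 0))   [R2 at 1.1.1.1]
3. g(p(p(g(p(g(p(0), 0)), 0))), g(p(0), 0))  →  g(p(p(g(p(0), 0))), g(p(0), 0))   [R4 at 1.1.1]
4. g(p(p(g(p(0), 0))), g(p(0), 0))  →  g(p(p(0)), g(p(0), 0))   [R4 at 1.1.1]
5. g(p(p(0)), g(p(0), 0))  →  g(p(p(0)), 0)   [R4 at 2]
6. g(p(p(0)), 0)  →  p(0)   [R4 at ε]

p(0)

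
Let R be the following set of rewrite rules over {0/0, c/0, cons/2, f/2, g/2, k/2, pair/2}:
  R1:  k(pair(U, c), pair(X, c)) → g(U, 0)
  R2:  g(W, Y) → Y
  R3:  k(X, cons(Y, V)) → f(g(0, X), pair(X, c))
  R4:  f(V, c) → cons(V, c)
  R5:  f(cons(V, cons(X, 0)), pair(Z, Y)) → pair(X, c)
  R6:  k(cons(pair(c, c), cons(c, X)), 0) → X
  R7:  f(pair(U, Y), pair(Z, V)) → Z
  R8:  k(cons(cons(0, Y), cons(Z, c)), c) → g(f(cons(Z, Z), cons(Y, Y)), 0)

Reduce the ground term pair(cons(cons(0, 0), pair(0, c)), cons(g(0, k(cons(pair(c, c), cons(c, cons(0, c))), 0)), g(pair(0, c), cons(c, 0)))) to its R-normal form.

pair(cons(cons(0, 0), pair(0, c)), cons(cons(0, c), cons(c, 0)))

1. pair(cons(cons(0, 0), pair(0, c)), cons(g(0, k(cons(pair(c, c), cons(c, cons(0, c))), 0)), g(pair(0, c), cons(c, 0))))  →  pair(cons(cons(0, 0), pair(0, c)), cons(k(cons(pair(c, c), cons(c, cons(0, c))), 0), g(pair(0, c), cons(c, 0))))   [R2 at 2.1]
2. pair(cons(cons(0, 0), pair(0, c)), cons(k(cons(pair(c, c), cons(c, cons(0, c))), 0), g(pair(0, c), cons(c, 0))))  →  pair(cons(cons(0, 0), pair(0, c)), cons(cons(0, c), g(pair(0, c), cons(c, 0))))   [R6 at 2.1]
3. pair(cons(cons(0, 0), pair(0, c)), cons(cons(0, c), g(pair(0, c), cons(c, 0))))  →  pair(cons(cons(0, 0), pair(0, c)), cons(cons(0, c), cons(c, 0)))   [R2 at 2.2]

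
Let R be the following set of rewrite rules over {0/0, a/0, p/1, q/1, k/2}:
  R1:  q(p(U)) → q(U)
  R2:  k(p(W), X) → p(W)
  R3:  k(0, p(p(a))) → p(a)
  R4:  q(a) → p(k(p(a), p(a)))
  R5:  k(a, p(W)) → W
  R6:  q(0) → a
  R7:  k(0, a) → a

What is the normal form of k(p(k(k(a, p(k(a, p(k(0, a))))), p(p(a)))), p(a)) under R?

1. k(p(k(k(a, p(k(a, p(k(0, a))))), p(p(a)))), p(a))  →  p(k(k(a, p(k(a, p(k(0, a))))), p(p(a))))   [R2 at ε]
2. p(k(k(a, p(k(a, p(k(0, a))))), p(p(a))))  →  p(k(k(a, p(k(0, a))), p(p(a))))   [R5 at 1.1]
3. p(k(k(a, p(k(0, a))), p(p(a))))  →  p(k(k(0, a), p(p(a))))   [R5 at 1.1]
4. p(k(k(0, a), p(p(a))))  →  p(k(a, p(p(a))))   [R7 at 1.1]
5. p(k(a, p(p(a))))  →  p(p(a))   [R5 at 1]

p(p(a))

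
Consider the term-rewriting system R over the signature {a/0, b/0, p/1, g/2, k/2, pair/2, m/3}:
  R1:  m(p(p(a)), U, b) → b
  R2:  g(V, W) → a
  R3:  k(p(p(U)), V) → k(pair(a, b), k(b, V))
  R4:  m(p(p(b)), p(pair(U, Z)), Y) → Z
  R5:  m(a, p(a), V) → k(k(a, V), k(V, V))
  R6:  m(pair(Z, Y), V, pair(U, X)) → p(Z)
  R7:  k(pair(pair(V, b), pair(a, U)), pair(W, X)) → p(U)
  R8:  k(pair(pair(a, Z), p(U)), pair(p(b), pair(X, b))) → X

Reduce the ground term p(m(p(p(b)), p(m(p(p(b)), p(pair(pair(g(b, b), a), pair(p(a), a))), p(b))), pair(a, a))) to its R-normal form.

1. p(m(p(p(b)), p(m(p(p(b)), p(pair(pair(g(b, b), a), pair(p(a), a))), p(b))), pair(a, a)))  →  p(m(p(p(b)), p(pair(p(a), a)), pair(a, a)))   [R4 at 1.2.1]
2. p(m(p(p(b)), p(pair(p(a), a)), pair(a, a)))  →  p(a)   [R4 at 1]

p(a)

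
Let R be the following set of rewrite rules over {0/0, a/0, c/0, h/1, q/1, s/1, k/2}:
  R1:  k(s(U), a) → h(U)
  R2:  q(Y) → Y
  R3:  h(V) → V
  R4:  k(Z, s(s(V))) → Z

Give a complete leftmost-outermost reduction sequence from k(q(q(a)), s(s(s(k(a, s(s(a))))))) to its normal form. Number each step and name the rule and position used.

a

1. k(q(q(a)), s(s(s(k(a, s(s(a)))))))  →  q(q(a))   [R4 at ε]
2. q(q(a))  →  q(a)   [R2 at ε]
3. q(a)  →  a   [R2 at ε]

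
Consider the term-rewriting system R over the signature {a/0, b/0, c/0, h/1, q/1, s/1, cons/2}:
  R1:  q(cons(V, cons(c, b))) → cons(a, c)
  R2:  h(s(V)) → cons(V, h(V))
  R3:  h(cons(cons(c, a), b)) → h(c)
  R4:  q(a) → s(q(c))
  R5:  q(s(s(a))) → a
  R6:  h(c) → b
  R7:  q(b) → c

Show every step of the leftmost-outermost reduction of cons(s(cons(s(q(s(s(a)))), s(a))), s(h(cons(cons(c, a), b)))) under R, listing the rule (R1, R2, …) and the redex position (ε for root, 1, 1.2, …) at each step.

1. cons(s(cons(s(q(s(s(a)))), s(a))), s(h(cons(cons(c, a), b))))  →  cons(s(cons(s(a), s(a))), s(h(cons(cons(c, a), b))))   [R5 at 1.1.1.1]
2. cons(s(cons(s(a), s(a))), s(h(cons(cons(c, a), b))))  →  cons(s(cons(s(a), s(a))), s(h(c)))   [R3 at 2.1]
3. cons(s(cons(s(a), s(a))), s(h(c)))  →  cons(s(cons(s(a), s(a))), s(b))   [R6 at 2.1]

cons(s(cons(s(a), s(a))), s(b))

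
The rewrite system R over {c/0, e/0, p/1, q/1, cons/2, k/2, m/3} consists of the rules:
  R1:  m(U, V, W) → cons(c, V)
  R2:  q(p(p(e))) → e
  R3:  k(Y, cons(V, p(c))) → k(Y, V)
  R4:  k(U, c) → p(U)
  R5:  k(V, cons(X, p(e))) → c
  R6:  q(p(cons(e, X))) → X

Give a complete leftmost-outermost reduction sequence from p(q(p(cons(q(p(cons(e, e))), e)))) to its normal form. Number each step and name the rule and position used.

1. p(q(p(cons(q(p(cons(e, e))), e))))  →  p(q(p(cons(e, e))))   [R6 at 1.1.1.1]
2. p(q(p(cons(e, e))))  →  p(e)   [R6 at 1]

p(e)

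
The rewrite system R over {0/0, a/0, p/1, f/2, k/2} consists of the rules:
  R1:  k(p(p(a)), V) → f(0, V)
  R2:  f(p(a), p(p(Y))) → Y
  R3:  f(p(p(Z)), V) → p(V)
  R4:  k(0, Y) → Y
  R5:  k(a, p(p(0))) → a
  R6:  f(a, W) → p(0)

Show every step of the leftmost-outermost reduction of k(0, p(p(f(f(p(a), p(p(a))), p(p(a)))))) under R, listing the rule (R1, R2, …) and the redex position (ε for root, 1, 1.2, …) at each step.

p(p(p(0)))

1. k(0, p(p(f(f(p(a), p(p(a))), p(p(a))))))  →  p(p(f(f(p(a), p(p(a))), p(p(a)))))   [R4 at ε]
2. p(p(f(f(p(a), p(p(a))), p(p(a)))))  →  p(p(f(a, p(p(a)))))   [R2 at 1.1.1]
3. p(p(f(a, p(p(a)))))  →  p(p(p(0)))   [R6 at 1.1]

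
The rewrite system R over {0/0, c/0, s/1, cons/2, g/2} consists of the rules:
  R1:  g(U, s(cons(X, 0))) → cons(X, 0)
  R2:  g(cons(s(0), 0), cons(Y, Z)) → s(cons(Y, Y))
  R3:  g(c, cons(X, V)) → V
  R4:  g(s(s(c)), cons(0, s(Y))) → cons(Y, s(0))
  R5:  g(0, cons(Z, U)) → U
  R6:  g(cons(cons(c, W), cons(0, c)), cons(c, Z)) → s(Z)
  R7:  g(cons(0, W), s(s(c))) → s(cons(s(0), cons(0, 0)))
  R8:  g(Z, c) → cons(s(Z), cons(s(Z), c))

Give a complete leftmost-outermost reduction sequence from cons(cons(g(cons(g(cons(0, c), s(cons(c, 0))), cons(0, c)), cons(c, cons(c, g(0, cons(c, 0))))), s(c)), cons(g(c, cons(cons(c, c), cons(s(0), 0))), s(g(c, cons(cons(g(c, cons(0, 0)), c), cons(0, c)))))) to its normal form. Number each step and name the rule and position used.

1. cons(cons(g(cons(g(cons(0, c), s(cons(c, 0))), cons(0, c)), cons(c, cons(c, g(0, cons(c, 0))))), s(c)), cons(g(c, cons(cons(c, c), cons(s(0), 0))), s(g(c, cons(cons(g(c, cons(0, 0)), c), cons(0, c))))))  →  cons(cons(g(cons(cons(c, 0), cons(0, c)), cons(c, cons(c, g(0, cons(c, 0))))), s(c)), cons(g(c, cons(cons(c, c), cons(s(0), 0))), s(g(c, cons(cons(g(c, cons(0, 0)), c), cons(0, c))))))   [R1 at 1.1.1.1]
2. cons(cons(g(cons(cons(c, 0), cons(0, c)), cons(c, cons(c, g(0, cons(c, 0))))), s(c)), cons(g(c, cons(cons(c, c), cons(s(0), 0))), s(g(c, cons(cons(g(c, cons(0, 0)), c), cons(0, c))))))  →  cons(cons(s(cons(c, g(0, cons(c, 0)))), s(c)), cons(g(c, cons(cons(c, c), cons(s(0), 0))), s(g(c, cons(cons(g(c, cons(0, 0)), c), cons(0, c))))))   [R6 at 1.1]
3. cons(cons(s(cons(c, g(0, cons(c, 0)))), s(c)), cons(g(c, cons(cons(c, c), cons(s(0), 0))), s(g(c, cons(cons(g(c, cons(0, 0)), c), cons(0, c))))))  →  cons(cons(s(cons(c, 0)), s(c)), cons(g(c, cons(cons(c, c), cons(s(0), 0))), s(g(c, cons(cons(g(c, cons(0, 0)), c), cons(0, c))))))   [R5 at 1.1.1.2]
4. cons(cons(s(cons(c, 0)), s(c)), cons(g(c, cons(cons(c, c), cons(s(0), 0))), s(g(c, cons(cons(g(c, cons(0, 0)), c), cons(0, c))))))  →  cons(cons(s(cons(c, 0)), s(c)), cons(cons(s(0), 0), s(g(c, cons(cons(g(c, cons(0, 0)), c), cons(0, c))))))   [R3 at 2.1]
5. cons(cons(s(cons(c, 0)), s(c)), cons(cons(s(0), 0), s(g(c, cons(cons(g(c, cons(0, 0)), c), cons(0, c))))))  →  cons(cons(s(cons(c, 0)), s(c)), cons(cons(s(0), 0), s(cons(0, c))))   [R3 at 2.2.1]

cons(cons(s(cons(c, 0)), s(c)), cons(cons(s(0), 0), s(cons(0, c))))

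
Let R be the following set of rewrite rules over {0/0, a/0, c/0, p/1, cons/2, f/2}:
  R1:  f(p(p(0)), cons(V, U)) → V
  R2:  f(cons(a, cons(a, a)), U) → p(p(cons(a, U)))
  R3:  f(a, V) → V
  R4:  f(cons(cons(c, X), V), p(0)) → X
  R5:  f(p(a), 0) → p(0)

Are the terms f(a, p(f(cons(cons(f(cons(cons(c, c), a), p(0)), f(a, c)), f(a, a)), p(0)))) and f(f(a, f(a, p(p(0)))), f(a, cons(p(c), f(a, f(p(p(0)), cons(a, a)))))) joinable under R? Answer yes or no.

yes — NF(t₁) = p(c), NF(t₂) = p(c)

Reduce t₁ = f(a, p(f(cons(cons(f(cons(cons(c, c), a), p(0)), f(a, c)), f(a, a)), p(0)))):
1. f(a, p(f(cons(cons(f(cons(cons(c, c), a), p(0)), f(a, c)), f(a, a)), p(0))))  →  p(f(cons(cons(f(cons(cons(c, c), a), p(0)), f(a, c)), f(a, a)), p(0)))   [R3 at ε]
2. p(f(cons(cons(f(cons(cons(c, c), a), p(0)), f(a, c)), f(a, a)), p(0)))  →  p(f(cons(cons(c, f(a, c)), f(a, a)), p(0)))   [R4 at 1.1.1.1]
3. p(f(cons(cons(c, f(a, c)), f(a, a)), p(0)))  →  p(f(a, c))   [R4 at 1]
4. p(f(a, c))  →  p(c)   [R3 at 1]

Reduce t₂ = f(f(a, f(a, p(p(0)))), f(a, cons(p(c), f(a, f(p(p(0)), cons(a, a)))))):
1. f(f(a, f(a, p(p(0)))), f(a, cons(p(c), f(a, f(p(p(0)), cons(a, a))))))  →  f(f(a, p(p(0))), f(a, cons(p(c), f(a, f(p(p(0)), cons(a, a))))))   [R3 at 1]
2. f(f(a, p(p(0))), f(a, cons(p(c), f(a, f(p(p(0)), cons(a, a))))))  →  f(p(p(0)), f(a, cons(p(c), f(a, f(p(p(0)), cons(a, a))))))   [R3 at 1]
3. f(p(p(0)), f(a, cons(p(c), f(a, f(p(p(0)), cons(a, a))))))  →  f(p(p(0)), cons(p(c), f(a, f(p(p(0)), cons(a, a)))))   [R3 at 2]
4. f(p(p(0)), cons(p(c), f(a, f(p(p(0)), cons(a, a)))))  →  p(c)   [R1 at ε]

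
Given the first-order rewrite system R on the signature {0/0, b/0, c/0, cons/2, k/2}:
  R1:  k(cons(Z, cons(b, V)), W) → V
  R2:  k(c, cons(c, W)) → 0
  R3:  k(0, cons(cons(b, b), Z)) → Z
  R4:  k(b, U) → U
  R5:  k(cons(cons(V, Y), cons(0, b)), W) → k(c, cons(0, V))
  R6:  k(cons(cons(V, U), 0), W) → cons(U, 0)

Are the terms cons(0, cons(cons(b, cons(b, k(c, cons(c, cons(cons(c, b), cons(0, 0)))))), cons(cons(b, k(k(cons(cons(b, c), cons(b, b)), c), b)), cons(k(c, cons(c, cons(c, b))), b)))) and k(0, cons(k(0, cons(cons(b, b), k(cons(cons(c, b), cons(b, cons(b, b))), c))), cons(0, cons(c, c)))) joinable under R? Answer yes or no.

no — NF(t₁) = cons(0, cons(cons(b, cons(b, 0)), cons(cons(b, b), cons(0, b)))), NF(t₂) = cons(0, cons(c, c))

Reduce t₁ = cons(0, cons(cons(b, cons(b, k(c, cons(c, cons(cons(c, b), cons(0, 0)))))), cons(cons(b, k(k(cons(cons(b, c), cons(b, b)), c), b)), cons(k(c, cons(c, cons(c, b))), b)))):
1. cons(0, cons(cons(b, cons(b, k(c, cons(c, cons(cons(c, b), cons(0, 0)))))), cons(cons(b, k(k(cons(cons(b, c), cons(b, b)), c), b)), cons(k(c, cons(c, cons(c, b))), b))))  →  cons(0, cons(cons(b, cons(b, 0)), cons(cons(b, k(k(cons(cons(b, c), cons(b, b)), c), b)), cons(k(c, cons(c, cons(c, b))), b))))   [R2 at 2.1.2.2]
2. cons(0, cons(cons(b, cons(b, 0)), cons(cons(b, k(k(cons(cons(b, c), cons(b, b)), c), b)), cons(k(c, cons(c, cons(c, b))), b))))  →  cons(0, cons(cons(b, cons(b, 0)), cons(cons(b, k(b, b)), cons(k(c, cons(c, cons(c, b))), b))))   [R1 at 2.2.1.2.1]
3. cons(0, cons(cons(b, cons(b, 0)), cons(cons(b, k(b, b)), cons(k(c, cons(c, cons(c, b))), b))))  →  cons(0, cons(cons(b, cons(b, 0)), cons(cons(b, b), cons(k(c, cons(c, cons(c, b))), b))))   [R4 at 2.2.1.2]
4. cons(0, cons(cons(b, cons(b, 0)), cons(cons(b, b), cons(k(c, cons(c, cons(c, b))), b))))  →  cons(0, cons(cons(b, cons(b, 0)), cons(cons(b, b), cons(0, b))))   [R2 at 2.2.2.1]

Reduce t₂ = k(0, cons(k(0, cons(cons(b, b), k(cons(cons(c, b), cons(b, cons(b, b))), c))), cons(0, cons(c, c)))):
1. k(0, cons(k(0, cons(cons(b, b), k(cons(cons(c, b), cons(b, cons(b, b))), c))), cons(0, cons(c, c))))  →  k(0, cons(k(cons(cons(c, b), cons(b, cons(b, b))), c), cons(0, cons(c, c))))   [R3 at 2.1]
2. k(0, cons(k(cons(cons(c, b), cons(b, cons(b, b))), c), cons(0, cons(c, c))))  →  k(0, cons(cons(b, b), cons(0, cons(c, c))))   [R1 at 2.1]
3. k(0, cons(cons(b, b), cons(0, cons(c, c))))  →  cons(0, cons(c, c))   [R3 at ε]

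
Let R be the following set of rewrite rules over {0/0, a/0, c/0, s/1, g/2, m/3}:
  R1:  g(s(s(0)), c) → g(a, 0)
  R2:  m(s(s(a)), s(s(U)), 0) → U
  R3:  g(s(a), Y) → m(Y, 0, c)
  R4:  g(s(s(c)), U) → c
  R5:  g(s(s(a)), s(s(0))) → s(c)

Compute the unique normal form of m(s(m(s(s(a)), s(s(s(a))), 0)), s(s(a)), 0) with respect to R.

1. m(s(m(s(s(a)), s(s(s(a))), 0)), s(s(a)), 0)  →  m(s(s(a)), s(s(a)), 0)   [R2 at 1.1]
2. m(s(s(a)), s(s(a)), 0)  →  a   [R2 at ε]

a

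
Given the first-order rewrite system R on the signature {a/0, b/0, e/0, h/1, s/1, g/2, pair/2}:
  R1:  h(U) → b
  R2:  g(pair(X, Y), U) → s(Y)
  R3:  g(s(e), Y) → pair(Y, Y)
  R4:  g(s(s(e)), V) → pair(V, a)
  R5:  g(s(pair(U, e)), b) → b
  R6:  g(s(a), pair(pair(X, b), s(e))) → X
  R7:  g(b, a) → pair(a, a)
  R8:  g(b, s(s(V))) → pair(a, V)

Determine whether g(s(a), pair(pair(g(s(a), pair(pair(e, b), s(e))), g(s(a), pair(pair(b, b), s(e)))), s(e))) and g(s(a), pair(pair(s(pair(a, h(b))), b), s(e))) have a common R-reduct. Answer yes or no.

Reduce t₁ = g(s(a), pair(pair(g(s(a), pair(pair(e, b), s(e))), g(s(a), pair(pair(b, b), s(e)))), s(e))):
1. g(s(a), pair(pair(g(s(a), pair(pair(e, b), s(e))), g(s(a), pair(pair(b, b), s(e)))), s(e)))  →  g(s(a), pair(pair(e, g(s(a), pair(pair(b, b), s(e)))), s(e)))   [R6 at 2.1.1]
2. g(s(a), pair(pair(e, g(s(a), pair(pair(b, b), s(e)))), s(e)))  →  g(s(a), pair(pair(e, b), s(e)))   [R6 at 2.1.2]
3. g(s(a), pair(pair(e, b), s(e)))  →  e   [R6 at ε]

Reduce t₂ = g(s(a), pair(pair(s(pair(a, h(b))), b), s(e))):
1. g(s(a), pair(pair(s(pair(a, h(b))), b), s(e)))  →  s(pair(a, h(b)))   [R6 at ε]
2. s(pair(a, h(b)))  →  s(pair(a, b))   [R1 at 1.2]

no — NF(t₁) = e, NF(t₂) = s(pair(a, b))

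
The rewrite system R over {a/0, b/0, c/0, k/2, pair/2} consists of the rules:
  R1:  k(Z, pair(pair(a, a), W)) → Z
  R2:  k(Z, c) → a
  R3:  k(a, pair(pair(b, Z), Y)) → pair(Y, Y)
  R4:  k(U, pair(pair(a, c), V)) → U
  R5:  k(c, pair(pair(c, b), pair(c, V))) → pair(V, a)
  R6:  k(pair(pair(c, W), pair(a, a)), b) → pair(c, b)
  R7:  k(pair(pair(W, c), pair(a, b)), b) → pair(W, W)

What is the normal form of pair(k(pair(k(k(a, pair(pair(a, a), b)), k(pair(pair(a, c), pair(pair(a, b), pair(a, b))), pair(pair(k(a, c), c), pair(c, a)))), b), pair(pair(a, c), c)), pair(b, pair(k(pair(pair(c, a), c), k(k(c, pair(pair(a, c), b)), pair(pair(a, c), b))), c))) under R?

1. pair(k(pair(k(k(a, pair(pair(a, a), b)), k(pair(pair(a, c), pair(pair(a, b), pair(a, b))), pair(pair(k(a, c), c), pair(c, a)))), b), pair(pair(a, c), c)), pair(b, pair(k(pair(pair(c, a), c), k(k(c, pair(pair(a, c), b)), pair(pair(a, c), b))), c)))  →  pair(pair(k(k(a, pair(pair(a, a), b)), k(pair(pair(a, c), pair(pair(a, b), pair(a, b))), pair(pair(k(a, c), c), pair(c, a)))), b), pair(b, pair(k(pair(pair(c, a), c), k(k(c, pair(pair(a, c), b)), pair(pair(a, c), b))), c)))   [R4 at 1]
2. pair(pair(k(k(a, pair(pair(a, a), b)), k(pair(pair(a, c), pair(pair(a, b), pair(a, b))), pair(pair(k(a, c), c), pair(c, a)))), b), pair(b, pair(k(pair(pair(c, a), c), k(k(c, pair(pair(a, c), b)), pair(pair(a, c), b))), c)))  →  pair(pair(k(a, k(pair(pair(a, c), pair(pair(a, b), pair(a, b))), pair(pair(k(a, c), c), pair(c, a)))), b), pair(b, pair(k(pair(pair(c, a), c), k(k(c, pair(pair(a, c), b)), pair(pair(a, c), b))), c)))   [R1 at 1.1.1]
3. pair(pair(k(a, k(pair(pair(a, c), pair(pair(a, b), pair(a, b))), pair(pair(k(a, c), c), pair(c, a)))), b), pair(b, pair(k(pair(pair(c, a), c), k(k(c, pair(pair(a, c), b)), pair(pair(a, c), b))), c)))  →  pair(pair(k(a, k(pair(pair(a, c), pair(pair(a, b), pair(a, b))), pair(pair(a, c), pair(c, a)))), b), pair(b, pair(k(pair(pair(c, a), c), k(k(c, pair(pair(a, c), b)), pair(pair(a, c), b))), c)))   [R2 at 1.1.2.2.1.1]
4. pair(pair(k(a, k(pair(pair(a, c), pair(pair(a, b), pair(a, b))), pair(pair(a, c), pair(c, a)))), b), pair(b, pair(k(pair(pair(c, a), c), k(k(c, pair(pair(a, c), b)), pair(pair(a, c), b))), c)))  →  pair(pair(k(a, pair(pair(a, c), pair(pair(a, b), pair(a, b)))), b), pair(b, pair(k(pair(pair(c, a), c), k(k(c, pair(pair(a, c), b)), pair(pair(a, c), b))), c)))   [R4 at 1.1.2]
5. pair(pair(k(a, pair(pair(a, c), pair(pair(a, b), pair(a, b)))), b), pair(b, pair(k(pair(pair(c, a), c), k(k(c, pair(pair(a, c), b)), pair(pair(a, c), b))), c)))  →  pair(pair(a, b), pair(b, pair(k(pair(pair(c, a), c), k(k(c, pair(pair(a, c), b)), pair(pair(a, c), b))), c)))   [R4 at 1.1]
6. pair(pair(a, b), pair(b, pair(k(pair(pair(c, a), c), k(k(c, pair(pair(a, c), b)), pair(pair(a, c), b))), c)))  →  pair(pair(a, b), pair(b, pair(k(pair(pair(c, a), c), k(c, pair(pair(a, c), b))), c)))   [R4 at 2.2.1.2]
7. pair(pair(a, b), pair(b, pair(k(pair(pair(c, a), c), k(c, pair(pair(a, c), b))), c)))  →  pair(pair(a, b), pair(b, pair(k(pair(pair(c, a), c), c), c)))   [R4 at 2.2.1.2]
8. pair(pair(a, b), pair(b, pair(k(pair(pair(c, a), c), c), c)))  →  pair(pair(a, b), pair(b, pair(a, c)))   [R2 at 2.2.1]

pair(pair(a, b), pair(b, pair(a, c)))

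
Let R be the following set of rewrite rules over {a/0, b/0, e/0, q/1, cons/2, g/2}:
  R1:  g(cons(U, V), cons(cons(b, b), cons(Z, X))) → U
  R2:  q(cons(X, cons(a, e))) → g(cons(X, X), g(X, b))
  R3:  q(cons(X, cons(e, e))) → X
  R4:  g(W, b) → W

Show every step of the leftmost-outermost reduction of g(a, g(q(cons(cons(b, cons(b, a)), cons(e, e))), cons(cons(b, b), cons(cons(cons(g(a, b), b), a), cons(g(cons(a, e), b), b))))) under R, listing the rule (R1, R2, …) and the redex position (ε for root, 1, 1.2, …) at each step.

a

1. g(a, g(q(cons(cons(b, cons(b, a)), cons(e, e))), cons(cons(b, b), cons(cons(cons(g(a, b), b), a), cons(g(cons(a, e), b), b)))))  →  g(a, g(cons(b, cons(b, a)), cons(cons(b, b), cons(cons(cons(g(a, b), b), a), cons(g(cons(a, e), b), b)))))   [R3 at 2.1]
2. g(a, g(cons(b, cons(b, a)), cons(cons(b, b), cons(cons(cons(g(a, b), b), a), cons(g(cons(a, e), b), b)))))  →  g(a, b)   [R1 at 2]
3. g(a, b)  →  a   [R4 at ε]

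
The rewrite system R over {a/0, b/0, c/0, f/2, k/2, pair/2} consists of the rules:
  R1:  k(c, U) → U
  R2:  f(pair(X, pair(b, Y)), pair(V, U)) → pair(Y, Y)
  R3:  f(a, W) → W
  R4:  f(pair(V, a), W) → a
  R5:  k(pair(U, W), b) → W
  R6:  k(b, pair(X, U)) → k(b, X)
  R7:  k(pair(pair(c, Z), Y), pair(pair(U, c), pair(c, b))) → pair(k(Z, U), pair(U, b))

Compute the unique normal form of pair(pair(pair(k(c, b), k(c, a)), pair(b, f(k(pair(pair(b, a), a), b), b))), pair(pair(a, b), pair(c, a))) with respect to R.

pair(pair(pair(b, a), pair(b, b)), pair(pair(a, b), pair(c, a)))

1. pair(pair(pair(k(c, b), k(c, a)), pair(b, f(k(pair(pair(b, a), a), b), b))), pair(pair(a, b), pair(c, a)))  →  pair(pair(pair(b, k(c, a)), pair(b, f(k(pair(pair(b, a), a), b), b))), pair(pair(a, b), pair(c, a)))   [R1 at 1.1.1]
2. pair(pair(pair(b, k(c, a)), pair(b, f(k(pair(pair(b, a), a), b), b))), pair(pair(a, b), pair(c, a)))  →  pair(pair(pair(b, a), pair(b, f(k(pair(pair(b, a), a), b), b))), pair(pair(a, b), pair(c, a)))   [R1 at 1.1.2]
3. pair(pair(pair(b, a), pair(b, f(k(pair(pair(b, a), a), b), b))), pair(pair(a, b), pair(c, a)))  →  pair(pair(pair(b, a), pair(b, f(a, b))), pair(pair(a, b), pair(c, a)))   [R5 at 1.2.2.1]
4. pair(pair(pair(b, a), pair(b, f(a, b))), pair(pair(a, b), pair(c, a)))  →  pair(pair(pair(b, a), pair(b, b)), pair(pair(a, b), pair(c, a)))   [R3 at 1.2.2]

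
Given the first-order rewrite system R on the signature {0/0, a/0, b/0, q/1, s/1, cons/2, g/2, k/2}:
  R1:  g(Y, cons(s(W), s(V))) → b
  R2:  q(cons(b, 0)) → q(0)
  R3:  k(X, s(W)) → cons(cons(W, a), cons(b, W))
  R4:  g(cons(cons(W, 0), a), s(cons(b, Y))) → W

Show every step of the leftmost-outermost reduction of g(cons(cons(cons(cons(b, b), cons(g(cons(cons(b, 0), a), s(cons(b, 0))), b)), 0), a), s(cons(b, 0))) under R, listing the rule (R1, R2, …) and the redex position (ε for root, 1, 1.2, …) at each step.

cons(cons(b, b), cons(b, b))

1. g(cons(cons(cons(cons(b, b), cons(g(cons(cons(b, 0), a), s(cons(b, 0))), b)), 0), a), s(cons(b, 0)))  →  cons(cons(b, b), cons(g(cons(cons(b, 0), a), s(cons(b, 0))), b))   [R4 at ε]
2. cons(cons(b, b), cons(g(cons(cons(b, 0), a), s(cons(b, 0))), b))  →  cons(cons(b, b), cons(b, b))   [R4 at 2.1]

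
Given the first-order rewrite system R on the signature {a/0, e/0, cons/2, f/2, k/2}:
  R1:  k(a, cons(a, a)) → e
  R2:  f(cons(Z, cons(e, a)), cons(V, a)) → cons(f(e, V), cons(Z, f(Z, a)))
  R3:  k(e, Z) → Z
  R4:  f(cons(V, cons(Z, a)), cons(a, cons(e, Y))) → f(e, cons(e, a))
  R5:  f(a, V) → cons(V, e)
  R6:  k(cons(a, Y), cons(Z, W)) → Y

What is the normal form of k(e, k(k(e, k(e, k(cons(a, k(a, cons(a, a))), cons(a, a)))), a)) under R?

a

1. k(e, k(k(e, k(e, k(cons(a, k(a, cons(a, a))), cons(a, a)))), a))  →  k(k(e, k(e, k(cons(a, k(a, cons(a, a))), cons(a, a)))), a)   [R3 at ε]
2. k(k(e, k(e, k(cons(a, k(a, cons(a, a))), cons(a, a)))), a)  →  k(k(e, k(cons(a, k(a, cons(a, a))), cons(a, a))), a)   [R3 at 1]
3. k(k(e, k(cons(a, k(a, cons(a, a))), cons(a, a))), a)  →  k(k(cons(a, k(a, cons(a, a))), cons(a, a)), a)   [R3 at 1]
4. k(k(cons(a, k(a, cons(a, a))), cons(a, a)), a)  →  k(k(a, cons(a, a)), a)   [R6 at 1]
5. k(k(a, cons(a, a)), a)  →  k(e, a)   [R1 at 1]
6. k(e, a)  →  a   [R3 at ε]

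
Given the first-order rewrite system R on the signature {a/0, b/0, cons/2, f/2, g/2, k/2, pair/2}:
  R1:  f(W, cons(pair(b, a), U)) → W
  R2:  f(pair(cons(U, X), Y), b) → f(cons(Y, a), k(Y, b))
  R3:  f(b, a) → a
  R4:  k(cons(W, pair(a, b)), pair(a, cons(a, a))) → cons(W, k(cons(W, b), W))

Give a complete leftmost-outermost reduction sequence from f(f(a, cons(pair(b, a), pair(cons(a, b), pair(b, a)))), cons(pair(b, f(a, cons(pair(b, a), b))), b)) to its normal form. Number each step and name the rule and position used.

1. f(f(a, cons(pair(b, a), pair(cons(a, b), pair(b, a)))), cons(pair(b, f(a, cons(pair(b, a), b))), b))  →  f(a, cons(pair(b, f(a, cons(pair(b, a), b))), b))   [R1 at 1]
2. f(a, cons(pair(b, f(a, cons(pair(b, a), b))), b))  →  f(a, cons(pair(b, a), b))   [R1 at 2.1.2]
3. f(a, cons(pair(b, a), b))  →  a   [R1 at ε]

a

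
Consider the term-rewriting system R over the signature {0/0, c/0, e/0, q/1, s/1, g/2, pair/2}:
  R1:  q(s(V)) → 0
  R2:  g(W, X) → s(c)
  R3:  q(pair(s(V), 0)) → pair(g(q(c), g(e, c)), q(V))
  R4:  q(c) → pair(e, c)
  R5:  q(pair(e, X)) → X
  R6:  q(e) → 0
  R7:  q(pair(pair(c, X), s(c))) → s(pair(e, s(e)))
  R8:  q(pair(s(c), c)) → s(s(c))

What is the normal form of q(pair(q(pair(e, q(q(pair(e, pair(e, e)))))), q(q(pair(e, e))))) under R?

1. q(pair(q(pair(e, q(q(pair(e, pair(e, e)))))), q(q(pair(e, e)))))  →  q(pair(q(q(pair(e, pair(e, e)))), q(q(pair(e, e)))))   [R5 at 1.1]
2. q(pair(q(q(pair(e, pair(e, e)))), q(q(pair(e, e)))))  →  q(pair(q(pair(e, e)), q(q(pair(e, e)))))   [R5 at 1.1.1]
3. q(pair(q(pair(e, e)), q(q(pair(e, e)))))  →  q(pair(e, q(q(pair(e, e)))))   [R5 at 1.1]
4. q(pair(e, q(q(pair(e, e)))))  →  q(q(pair(e, e)))   [R5 at ε]
5. q(q(pair(e, e)))  →  q(e)   [R5 at 1]
6. q(e)  →  0   [R6 at ε]

0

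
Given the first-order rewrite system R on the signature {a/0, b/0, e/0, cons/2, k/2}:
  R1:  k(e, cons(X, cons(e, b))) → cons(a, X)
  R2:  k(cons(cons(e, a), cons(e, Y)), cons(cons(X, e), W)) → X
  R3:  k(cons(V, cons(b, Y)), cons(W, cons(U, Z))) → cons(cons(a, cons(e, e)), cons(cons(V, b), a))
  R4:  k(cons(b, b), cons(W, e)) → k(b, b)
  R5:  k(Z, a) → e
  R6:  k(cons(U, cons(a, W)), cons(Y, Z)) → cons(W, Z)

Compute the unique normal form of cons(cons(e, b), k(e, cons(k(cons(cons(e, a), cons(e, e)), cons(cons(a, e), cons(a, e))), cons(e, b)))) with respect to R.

cons(cons(e, b), cons(a, a))

1. cons(cons(e, b), k(e, cons(k(cons(cons(e, a), cons(e, e)), cons(cons(a, e), cons(a, e))), cons(e, b))))  →  cons(cons(e, b), cons(a, k(cons(cons(e, a), cons(e, e)), cons(cons(a, e), cons(a, e)))))   [R1 at 2]
2. cons(cons(e, b), cons(a, k(cons(cons(e, a), cons(e, e)), cons(cons(a, e), cons(a, e)))))  →  cons(cons(e, b), cons(a, a))   [R2 at 2.2]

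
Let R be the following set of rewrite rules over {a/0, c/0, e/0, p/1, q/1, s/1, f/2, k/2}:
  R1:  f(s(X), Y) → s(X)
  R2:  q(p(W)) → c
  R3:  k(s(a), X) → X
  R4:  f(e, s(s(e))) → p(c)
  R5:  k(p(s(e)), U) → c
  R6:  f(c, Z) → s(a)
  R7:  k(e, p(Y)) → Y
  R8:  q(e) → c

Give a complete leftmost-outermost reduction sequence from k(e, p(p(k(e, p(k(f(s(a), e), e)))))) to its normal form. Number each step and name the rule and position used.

p(e)

1. k(e, p(p(k(e, p(k(f(s(a), e), e))))))  →  p(k(e, p(k(f(s(a), e), e))))   [R7 at ε]
2. p(k(e, p(k(f(s(a), e), e))))  →  p(k(f(s(a), e), e))   [R7 at 1]
3. p(k(f(s(a), e), e))  →  p(k(s(a), e))   [R1 at 1.1]
4. p(k(s(a), e))  →  p(e)   [R3 at 1]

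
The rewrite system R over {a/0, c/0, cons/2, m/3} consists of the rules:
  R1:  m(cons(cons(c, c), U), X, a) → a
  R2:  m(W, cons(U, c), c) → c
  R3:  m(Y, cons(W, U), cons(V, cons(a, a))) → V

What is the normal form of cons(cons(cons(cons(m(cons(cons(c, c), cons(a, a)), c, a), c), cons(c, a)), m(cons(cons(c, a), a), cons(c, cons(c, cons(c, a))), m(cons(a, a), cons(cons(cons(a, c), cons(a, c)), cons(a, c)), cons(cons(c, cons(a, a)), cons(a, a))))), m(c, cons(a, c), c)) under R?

1. cons(cons(cons(cons(m(cons(cons(c, c), cons(a, a)), c, a), c), cons(c, a)), m(cons(cons(c, a), a), cons(c, cons(c, cons(c, a))), m(cons(a, a), cons(cons(cons(a, c), cons(a, c)), cons(a, c)), cons(cons(c, cons(a, a)), cons(a, a))))), m(c, cons(a, c), c))  →  cons(cons(cons(cons(a, c), cons(c, a)), m(cons(cons(c, a), a), cons(c, cons(c, cons(c, a))), m(cons(a, a), cons(cons(cons(a, c), cons(a, c)), cons(a, c)), cons(cons(c, cons(a, a)), cons(a, a))))), m(c, cons(a, c), c))   [R1 at 1.1.1.1]
2. cons(cons(cons(cons(a, c), cons(c, a)), m(cons(cons(c, a), a), cons(c, cons(c, cons(c, a))), m(cons(a, a), cons(cons(cons(a, c), cons(a, c)), cons(a, c)), cons(cons(c, cons(a, a)), cons(a, a))))), m(c, cons(a, c), c))  →  cons(cons(cons(cons(a, c), cons(c, a)), m(cons(cons(c, a), a), cons(c, cons(c, cons(c, a))), cons(c, cons(a, a)))), m(c, cons(a, c), c))   [R3 at 1.2.3]
3. cons(cons(cons(cons(a, c), cons(c, a)), m(cons(cons(c, a), a), cons(c, cons(c, cons(c, a))), cons(c, cons(a, a)))), m(c, cons(a, c), c))  →  cons(cons(cons(cons(a, c), cons(c, a)), c), m(c, cons(a, c), c))   [R3 at 1.2]
4. cons(cons(cons(cons(a, c), cons(c, a)), c), m(c, cons(a, c), c))  →  cons(cons(cons(cons(a, c), cons(c, a)), c), c)   [R2 at 2]

cons(cons(cons(cons(a, c), cons(c, a)), c), c)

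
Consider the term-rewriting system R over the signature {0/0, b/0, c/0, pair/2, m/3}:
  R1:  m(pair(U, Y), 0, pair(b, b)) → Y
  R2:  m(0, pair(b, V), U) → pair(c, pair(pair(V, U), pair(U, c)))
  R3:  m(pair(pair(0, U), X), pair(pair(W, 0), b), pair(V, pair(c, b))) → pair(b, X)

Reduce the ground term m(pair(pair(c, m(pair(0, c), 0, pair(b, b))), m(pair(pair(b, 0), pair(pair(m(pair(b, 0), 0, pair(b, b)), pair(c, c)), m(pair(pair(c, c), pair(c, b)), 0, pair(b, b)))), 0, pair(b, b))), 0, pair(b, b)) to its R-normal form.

1. m(pair(pair(c, m(pair(0, c), 0, pair(b, b))), m(pair(pair(b, 0), pair(pair(m(pair(b, 0), 0, pair(b, b)), pair(c, c)), m(pair(pair(c, c), pair(c, b)), 0, pair(b, b)))), 0, pair(b, b))), 0, pair(b, b))  →  m(pair(pair(b, 0), pair(pair(m(pair(b, 0), 0, pair(b, b)), pair(c, c)), m(pair(pair(c, c), pair(c, b)), 0, pair(b, b)))), 0, pair(b, b))   [R1 at ε]
2. m(pair(pair(b, 0), pair(pair(m(pair(b, 0), 0, pair(b, b)), pair(c, c)), m(pair(pair(c, c), pair(c, b)), 0, pair(b, b)))), 0, pair(b, b))  →  pair(pair(m(pair(b, 0), 0, pair(b, b)), pair(c, c)), m(pair(pair(c, c), pair(c, b)), 0, pair(b, b)))   [R1 at ε]
3. pair(pair(m(pair(b, 0), 0, pair(b, b)), pair(c, c)), m(pair(pair(c, c), pair(c, b)), 0, pair(b, b)))  →  pair(pair(0, pair(c, c)), m(pair(pair(c, c), pair(c, b)), 0, pair(b, b)))   [R1 at 1.1]
4. pair(pair(0, pair(c, c)), m(pair(pair(c, c), pair(c, b)), 0, pair(b, b)))  →  pair(pair(0, pair(c, c)), pair(c, b))   [R1 at 2]

pair(pair(0, pair(c, c)), pair(c, b))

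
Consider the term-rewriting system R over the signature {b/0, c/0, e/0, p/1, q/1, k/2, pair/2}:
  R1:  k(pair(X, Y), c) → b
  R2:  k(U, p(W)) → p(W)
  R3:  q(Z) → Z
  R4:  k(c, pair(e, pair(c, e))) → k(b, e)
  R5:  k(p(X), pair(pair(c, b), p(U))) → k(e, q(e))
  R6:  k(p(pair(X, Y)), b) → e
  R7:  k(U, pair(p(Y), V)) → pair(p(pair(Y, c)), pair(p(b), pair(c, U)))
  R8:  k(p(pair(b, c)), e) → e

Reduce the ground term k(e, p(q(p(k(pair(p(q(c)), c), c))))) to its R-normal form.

p(p(b))

1. k(e, p(q(p(k(pair(p(q(c)), c), c)))))  →  p(q(p(k(pair(p(q(c)), c), c))))   [R2 at ε]
2. p(q(p(k(pair(p(q(c)), c), c))))  →  p(p(k(pair(p(q(c)), c), c)))   [R3 at 1]
3. p(p(k(pair(p(q(c)), c), c)))  →  p(p(b))   [R1 at 1.1]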